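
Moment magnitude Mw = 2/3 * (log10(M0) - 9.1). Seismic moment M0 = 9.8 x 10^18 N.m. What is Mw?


log10(M0) = log10(9.8 x 10^18) = 18.9912
Mw = 2/3 * (18.9912 - 9.1)
= 2/3 * 9.8912
= 6.59

6.59


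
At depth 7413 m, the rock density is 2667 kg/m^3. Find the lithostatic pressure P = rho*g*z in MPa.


P = rho * g * z / 1e6
= 2667 * 9.81 * 7413 / 1e6
= 193948320.51 / 1e6
= 193.9483 MPa

193.9483


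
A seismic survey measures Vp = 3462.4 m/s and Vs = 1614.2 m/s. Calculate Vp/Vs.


Vp/Vs = 3462.4 / 1614.2
= 2.145

2.145


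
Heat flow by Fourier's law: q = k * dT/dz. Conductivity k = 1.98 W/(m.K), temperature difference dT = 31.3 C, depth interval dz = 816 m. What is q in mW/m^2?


q = k * dT / dz * 1000
= 1.98 * 31.3 / 816 * 1000
= 0.075949 * 1000
= 75.9485 mW/m^2

75.9485


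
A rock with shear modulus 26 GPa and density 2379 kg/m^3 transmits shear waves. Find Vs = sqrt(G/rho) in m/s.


Convert G to Pa: G = 26e9 Pa
Compute G/rho = 26e9 / 2379 = 10928961.7486
Vs = sqrt(10928961.7486) = 3305.9 m/s

3305.9


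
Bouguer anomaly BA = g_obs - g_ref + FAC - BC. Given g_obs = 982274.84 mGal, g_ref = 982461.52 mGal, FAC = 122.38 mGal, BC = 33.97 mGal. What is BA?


BA = g_obs - g_ref + FAC - BC
= 982274.84 - 982461.52 + 122.38 - 33.97
= -98.27 mGal

-98.27


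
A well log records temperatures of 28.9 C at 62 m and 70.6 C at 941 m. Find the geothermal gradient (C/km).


dT = 70.6 - 28.9 = 41.7 C
dz = 941 - 62 = 879 m
gradient = dT/dz * 1000 = 41.7/879 * 1000 = 47.4403 C/km

47.4403


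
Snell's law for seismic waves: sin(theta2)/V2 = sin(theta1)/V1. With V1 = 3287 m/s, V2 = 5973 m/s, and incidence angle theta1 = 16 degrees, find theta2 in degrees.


sin(theta1) = sin(16 deg) = 0.275637
sin(theta2) = V2/V1 * sin(theta1) = 5973/3287 * 0.275637 = 0.500877
theta2 = arcsin(0.500877) = 30.058 degrees

30.058


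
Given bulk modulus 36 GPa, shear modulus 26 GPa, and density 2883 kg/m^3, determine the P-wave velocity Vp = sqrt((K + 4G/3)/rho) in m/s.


First compute the effective modulus:
K + 4G/3 = 36e9 + 4*26e9/3 = 70666666666.67 Pa
Then divide by density:
70666666666.67 / 2883 = 24511504.2201 Pa/(kg/m^3)
Take the square root:
Vp = sqrt(24511504.2201) = 4950.91 m/s

4950.91


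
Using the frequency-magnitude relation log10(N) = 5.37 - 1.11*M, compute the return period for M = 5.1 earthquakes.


log10(N) = 5.37 - 1.11*5.1 = -0.291
N = 10^-0.291 = 0.511682
T = 1/N = 1/0.511682 = 1.9543 years

1.9543


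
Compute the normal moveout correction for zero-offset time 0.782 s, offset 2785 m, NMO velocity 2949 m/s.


x/Vnmo = 2785/2949 = 0.944388
(x/Vnmo)^2 = 0.891869
t0^2 = 0.611524
sqrt(0.611524 + 0.891869) = 1.226129
dt = 1.226129 - 0.782 = 0.444129

0.444129


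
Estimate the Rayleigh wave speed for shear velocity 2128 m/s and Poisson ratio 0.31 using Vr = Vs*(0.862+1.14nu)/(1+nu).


Numerator factor = 0.862 + 1.14*0.31 = 1.2154
Denominator = 1 + 0.31 = 1.31
Vr = 2128 * 1.2154 / 1.31 = 1974.33 m/s

1974.33


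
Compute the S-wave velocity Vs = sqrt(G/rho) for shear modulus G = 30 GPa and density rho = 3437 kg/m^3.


Convert G to Pa: G = 30e9 Pa
Compute G/rho = 30e9 / 3437 = 8728542.3334
Vs = sqrt(8728542.3334) = 2954.41 m/s

2954.41


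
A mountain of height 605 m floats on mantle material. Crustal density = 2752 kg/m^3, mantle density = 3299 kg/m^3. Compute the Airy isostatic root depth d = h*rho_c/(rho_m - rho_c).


rho_m - rho_c = 3299 - 2752 = 547
d = 605 * 2752 / 547
= 1664960 / 547
= 3043.8 m

3043.8


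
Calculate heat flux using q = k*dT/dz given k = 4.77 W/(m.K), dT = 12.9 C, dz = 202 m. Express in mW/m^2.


q = k * dT / dz * 1000
= 4.77 * 12.9 / 202 * 1000
= 0.304619 * 1000
= 304.6188 mW/m^2

304.6188


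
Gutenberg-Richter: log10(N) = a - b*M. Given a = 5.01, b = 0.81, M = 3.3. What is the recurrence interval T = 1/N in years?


log10(N) = 5.01 - 0.81*3.3 = 2.337
N = 10^2.337 = 217.270118
T = 1/N = 1/217.270118 = 0.0046 years

0.0046


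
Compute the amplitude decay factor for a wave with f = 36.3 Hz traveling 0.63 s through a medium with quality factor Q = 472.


pi*f*t/Q = pi*36.3*0.63/472 = 0.152214
A/A0 = exp(-0.152214) = 0.858804

0.858804


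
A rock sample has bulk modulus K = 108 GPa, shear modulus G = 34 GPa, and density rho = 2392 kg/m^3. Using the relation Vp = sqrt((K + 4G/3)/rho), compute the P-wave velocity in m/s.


First compute the effective modulus:
K + 4G/3 = 108e9 + 4*34e9/3 = 153333333333.33 Pa
Then divide by density:
153333333333.33 / 2392 = 64102564.1026 Pa/(kg/m^3)
Take the square root:
Vp = sqrt(64102564.1026) = 8006.41 m/s

8006.41


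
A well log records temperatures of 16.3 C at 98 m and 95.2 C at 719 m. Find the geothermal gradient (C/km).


dT = 95.2 - 16.3 = 78.9 C
dz = 719 - 98 = 621 m
gradient = dT/dz * 1000 = 78.9/621 * 1000 = 127.0531 C/km

127.0531


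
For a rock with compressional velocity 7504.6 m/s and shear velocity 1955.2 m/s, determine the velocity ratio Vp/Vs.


Vp/Vs = 7504.6 / 1955.2
= 3.8383

3.8383


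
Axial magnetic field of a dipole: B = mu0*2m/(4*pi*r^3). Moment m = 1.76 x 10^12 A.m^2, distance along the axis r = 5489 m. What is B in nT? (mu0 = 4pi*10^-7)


m = 1.76 x 10^12 = 1760000000000 A.m^2
2m = 3520000000000 A.m^2
r^3 = 5489^3 = 165378745169
B = (4pi*10^-7) * 3520000000000 / (4*pi * 165378745169) * 1e9
= 4423362.456254 / 2078210603531.32 * 1e9
= 2128.4476 nT

2128.4476


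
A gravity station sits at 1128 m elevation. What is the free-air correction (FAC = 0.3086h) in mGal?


FAC = 0.3086 * h
= 0.3086 * 1128
= 348.1008 mGal

348.1008


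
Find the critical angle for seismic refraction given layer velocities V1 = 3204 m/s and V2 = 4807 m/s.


V1/V2 = 3204/4807 = 0.666528
theta_c = arcsin(0.666528) = 41.7997 degrees

41.7997


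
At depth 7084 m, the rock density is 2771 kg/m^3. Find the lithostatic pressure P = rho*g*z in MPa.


P = rho * g * z / 1e6
= 2771 * 9.81 * 7084 / 1e6
= 192567984.84 / 1e6
= 192.568 MPa

192.568


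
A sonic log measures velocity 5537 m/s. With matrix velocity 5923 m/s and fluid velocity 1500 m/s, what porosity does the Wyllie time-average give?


1/V - 1/Vm = 1/5537 - 1/5923 = 1.177e-05
1/Vf - 1/Vm = 1/1500 - 1/5923 = 0.00049783
phi = 1.177e-05 / 0.00049783 = 0.0236

0.0236


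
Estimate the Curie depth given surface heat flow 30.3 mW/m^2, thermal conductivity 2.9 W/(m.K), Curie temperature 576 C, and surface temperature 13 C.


T_Curie - T_surf = 576 - 13 = 563 C
Convert q to W/m^2: 30.3 mW/m^2 = 0.0303 W/m^2
d = 563 * 2.9 / 0.0303 = 53884.49 m

53884.49


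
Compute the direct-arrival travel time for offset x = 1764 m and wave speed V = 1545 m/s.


t = x / V
= 1764 / 1545
= 1.1417 s

1.1417


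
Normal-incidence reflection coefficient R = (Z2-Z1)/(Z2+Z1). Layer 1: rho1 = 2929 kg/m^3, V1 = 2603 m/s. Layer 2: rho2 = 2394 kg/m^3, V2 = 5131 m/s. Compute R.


Z1 = 2929 * 2603 = 7624187
Z2 = 2394 * 5131 = 12283614
R = (12283614 - 7624187) / (12283614 + 7624187) = 4659427 / 19907801 = 0.2341

0.2341


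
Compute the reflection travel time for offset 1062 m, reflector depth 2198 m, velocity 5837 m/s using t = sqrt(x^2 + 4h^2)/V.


x^2 + 4h^2 = 1062^2 + 4*2198^2 = 1127844 + 19324816 = 20452660
sqrt(20452660) = 4522.4617
t = 4522.4617 / 5837 = 0.7748 s

0.7748


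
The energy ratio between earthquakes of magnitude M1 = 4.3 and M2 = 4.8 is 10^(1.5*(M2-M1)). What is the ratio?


M2 - M1 = 4.8 - 4.3 = 0.5
1.5 * 0.5 = 0.75
ratio = 10^0.75 = 5.62

5.62


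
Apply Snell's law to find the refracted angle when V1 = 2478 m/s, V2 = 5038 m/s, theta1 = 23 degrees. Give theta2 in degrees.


sin(theta1) = sin(23 deg) = 0.390731
sin(theta2) = V2/V1 * sin(theta1) = 5038/2478 * 0.390731 = 0.794392
theta2 = arcsin(0.794392) = 52.5979 degrees

52.5979


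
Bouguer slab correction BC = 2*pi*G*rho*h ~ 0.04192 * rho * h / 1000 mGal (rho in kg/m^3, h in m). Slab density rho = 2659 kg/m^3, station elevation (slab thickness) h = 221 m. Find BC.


BC = 0.04192 * rho * h / 1000
= 0.04192 * 2659 * 221 / 1000
= 24.6338 mGal

24.6338


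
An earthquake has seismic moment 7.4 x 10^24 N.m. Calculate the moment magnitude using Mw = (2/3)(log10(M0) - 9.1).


log10(M0) = log10(7.4 x 10^24) = 24.8692
Mw = 2/3 * (24.8692 - 9.1)
= 2/3 * 15.7692
= 10.51

10.51


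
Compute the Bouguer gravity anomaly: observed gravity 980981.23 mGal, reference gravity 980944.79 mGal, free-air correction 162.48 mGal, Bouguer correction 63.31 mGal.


BA = g_obs - g_ref + FAC - BC
= 980981.23 - 980944.79 + 162.48 - 63.31
= 135.61 mGal

135.61


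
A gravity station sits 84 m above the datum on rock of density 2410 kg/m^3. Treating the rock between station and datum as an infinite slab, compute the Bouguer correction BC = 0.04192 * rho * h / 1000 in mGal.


BC = 0.04192 * rho * h / 1000
= 0.04192 * 2410 * 84 / 1000
= 8.4863 mGal

8.4863


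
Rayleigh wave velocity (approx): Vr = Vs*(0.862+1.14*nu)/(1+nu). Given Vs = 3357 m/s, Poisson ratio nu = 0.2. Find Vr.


Numerator factor = 0.862 + 1.14*0.2 = 1.09
Denominator = 1 + 0.2 = 1.2
Vr = 3357 * 1.09 / 1.2 = 3049.27 m/s

3049.27


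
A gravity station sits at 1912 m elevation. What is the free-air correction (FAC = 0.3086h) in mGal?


FAC = 0.3086 * h
= 0.3086 * 1912
= 590.0432 mGal

590.0432


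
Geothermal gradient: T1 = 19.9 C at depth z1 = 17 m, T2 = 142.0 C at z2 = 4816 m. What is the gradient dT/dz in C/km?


dT = 142.0 - 19.9 = 122.1 C
dz = 4816 - 17 = 4799 m
gradient = dT/dz * 1000 = 122.1/4799 * 1000 = 25.4428 C/km

25.4428


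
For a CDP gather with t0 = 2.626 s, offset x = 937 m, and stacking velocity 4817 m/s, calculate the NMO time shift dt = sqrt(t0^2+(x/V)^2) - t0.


x/Vnmo = 937/4817 = 0.194519
(x/Vnmo)^2 = 0.037838
t0^2 = 6.895876
sqrt(6.895876 + 0.037838) = 2.633195
dt = 2.633195 - 2.626 = 0.007195

0.007195


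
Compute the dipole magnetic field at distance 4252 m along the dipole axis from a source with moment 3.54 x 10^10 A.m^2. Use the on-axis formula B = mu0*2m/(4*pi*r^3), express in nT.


m = 3.54 x 10^10 = 35400000000 A.m^2
2m = 70800000000 A.m^2
r^3 = 4252^3 = 76874051008
B = (4pi*10^-7) * 70800000000 / (4*pi * 76874051008) * 1e9
= 88969.90395 / 966027815593.68 * 1e9
= 92.0987 nT

92.0987


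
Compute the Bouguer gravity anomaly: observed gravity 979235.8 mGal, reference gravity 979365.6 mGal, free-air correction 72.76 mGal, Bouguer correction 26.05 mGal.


BA = g_obs - g_ref + FAC - BC
= 979235.8 - 979365.6 + 72.76 - 26.05
= -83.09 mGal

-83.09


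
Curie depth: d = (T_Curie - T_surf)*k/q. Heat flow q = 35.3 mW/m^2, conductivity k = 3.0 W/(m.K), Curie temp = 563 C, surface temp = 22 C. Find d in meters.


T_Curie - T_surf = 563 - 22 = 541 C
Convert q to W/m^2: 35.3 mW/m^2 = 0.0353 W/m^2
d = 541 * 3.0 / 0.0353 = 45977.34 m

45977.34


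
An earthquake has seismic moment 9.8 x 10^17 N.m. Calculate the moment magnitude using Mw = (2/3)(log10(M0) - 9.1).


log10(M0) = log10(9.8 x 10^17) = 17.9912
Mw = 2/3 * (17.9912 - 9.1)
= 2/3 * 8.8912
= 5.93

5.93


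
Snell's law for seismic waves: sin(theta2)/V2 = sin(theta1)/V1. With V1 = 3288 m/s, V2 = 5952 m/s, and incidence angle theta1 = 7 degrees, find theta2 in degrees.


sin(theta1) = sin(7 deg) = 0.121869
sin(theta2) = V2/V1 * sin(theta1) = 5952/3288 * 0.121869 = 0.22061
theta2 = arcsin(0.22061) = 12.7449 degrees

12.7449


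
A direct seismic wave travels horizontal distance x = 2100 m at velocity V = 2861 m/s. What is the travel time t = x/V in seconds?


t = x / V
= 2100 / 2861
= 0.734 s

0.734


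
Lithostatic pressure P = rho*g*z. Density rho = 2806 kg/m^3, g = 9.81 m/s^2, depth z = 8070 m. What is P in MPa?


P = rho * g * z / 1e6
= 2806 * 9.81 * 8070 / 1e6
= 222141760.2 / 1e6
= 222.1418 MPa

222.1418


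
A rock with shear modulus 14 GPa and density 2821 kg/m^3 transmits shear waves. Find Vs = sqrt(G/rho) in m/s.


Convert G to Pa: G = 14e9 Pa
Compute G/rho = 14e9 / 2821 = 4962779.1563
Vs = sqrt(4962779.1563) = 2227.73 m/s

2227.73


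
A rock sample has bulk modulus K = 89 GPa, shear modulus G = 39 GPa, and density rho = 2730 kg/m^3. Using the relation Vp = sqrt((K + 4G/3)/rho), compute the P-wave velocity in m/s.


First compute the effective modulus:
K + 4G/3 = 89e9 + 4*39e9/3 = 141000000000.0 Pa
Then divide by density:
141000000000.0 / 2730 = 51648351.6484 Pa/(kg/m^3)
Take the square root:
Vp = sqrt(51648351.6484) = 7186.68 m/s

7186.68


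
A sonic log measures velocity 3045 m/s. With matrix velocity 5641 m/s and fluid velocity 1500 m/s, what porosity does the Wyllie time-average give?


1/V - 1/Vm = 1/3045 - 1/5641 = 0.00015113
1/Vf - 1/Vm = 1/1500 - 1/5641 = 0.00048939
phi = 0.00015113 / 0.00048939 = 0.3088

0.3088


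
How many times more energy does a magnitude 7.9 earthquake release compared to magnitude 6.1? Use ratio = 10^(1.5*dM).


M2 - M1 = 7.9 - 6.1 = 1.8
1.5 * 1.8 = 2.7
ratio = 10^2.7 = 501.19

501.19


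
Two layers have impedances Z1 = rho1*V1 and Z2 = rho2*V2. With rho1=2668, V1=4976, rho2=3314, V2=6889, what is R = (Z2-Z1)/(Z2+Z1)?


Z1 = 2668 * 4976 = 13275968
Z2 = 3314 * 6889 = 22830146
R = (22830146 - 13275968) / (22830146 + 13275968) = 9554178 / 36106114 = 0.2646

0.2646


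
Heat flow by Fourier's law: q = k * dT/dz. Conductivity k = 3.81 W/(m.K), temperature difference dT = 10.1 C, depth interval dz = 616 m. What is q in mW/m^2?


q = k * dT / dz * 1000
= 3.81 * 10.1 / 616 * 1000
= 0.062469 * 1000
= 62.4692 mW/m^2

62.4692


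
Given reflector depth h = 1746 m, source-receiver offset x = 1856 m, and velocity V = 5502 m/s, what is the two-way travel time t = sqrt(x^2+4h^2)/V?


x^2 + 4h^2 = 1856^2 + 4*1746^2 = 3444736 + 12194064 = 15638800
sqrt(15638800) = 3954.5923
t = 3954.5923 / 5502 = 0.7188 s

0.7188


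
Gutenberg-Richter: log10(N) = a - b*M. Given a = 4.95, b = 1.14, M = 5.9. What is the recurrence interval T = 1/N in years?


log10(N) = 4.95 - 1.14*5.9 = -1.776
N = 10^-1.776 = 0.016749
T = 1/N = 1/0.016749 = 59.7035 years

59.7035


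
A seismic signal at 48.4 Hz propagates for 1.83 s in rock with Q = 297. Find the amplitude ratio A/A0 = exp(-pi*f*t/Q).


pi*f*t/Q = pi*48.4*1.83/297 = 0.936893
A/A0 = exp(-0.936893) = 0.391844

0.391844


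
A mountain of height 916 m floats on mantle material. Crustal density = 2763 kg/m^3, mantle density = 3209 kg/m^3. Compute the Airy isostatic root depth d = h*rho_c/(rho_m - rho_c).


rho_m - rho_c = 3209 - 2763 = 446
d = 916 * 2763 / 446
= 2530908 / 446
= 5674.68 m

5674.68


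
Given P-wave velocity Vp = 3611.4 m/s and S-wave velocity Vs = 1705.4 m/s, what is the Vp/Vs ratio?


Vp/Vs = 3611.4 / 1705.4
= 2.1176

2.1176


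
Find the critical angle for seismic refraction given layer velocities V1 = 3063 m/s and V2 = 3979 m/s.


V1/V2 = 3063/3979 = 0.769791
theta_c = arcsin(0.769791) = 50.3352 degrees

50.3352


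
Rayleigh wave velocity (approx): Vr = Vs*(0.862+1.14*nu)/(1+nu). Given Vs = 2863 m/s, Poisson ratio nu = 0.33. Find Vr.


Numerator factor = 0.862 + 1.14*0.33 = 1.2382
Denominator = 1 + 0.33 = 1.33
Vr = 2863 * 1.2382 / 1.33 = 2665.39 m/s

2665.39


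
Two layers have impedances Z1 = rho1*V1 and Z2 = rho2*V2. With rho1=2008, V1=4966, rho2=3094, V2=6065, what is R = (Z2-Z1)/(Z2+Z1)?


Z1 = 2008 * 4966 = 9971728
Z2 = 3094 * 6065 = 18765110
R = (18765110 - 9971728) / (18765110 + 9971728) = 8793382 / 28736838 = 0.306

0.306


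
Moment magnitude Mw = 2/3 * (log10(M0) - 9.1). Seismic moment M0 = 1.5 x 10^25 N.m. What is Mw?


log10(M0) = log10(1.5 x 10^25) = 25.1761
Mw = 2/3 * (25.1761 - 9.1)
= 2/3 * 16.0761
= 10.72

10.72


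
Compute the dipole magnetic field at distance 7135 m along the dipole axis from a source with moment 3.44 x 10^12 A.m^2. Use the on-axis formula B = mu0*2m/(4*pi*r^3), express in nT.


m = 3.44 x 10^12 = 3440000000000 A.m^2
2m = 6880000000000 A.m^2
r^3 = 7135^3 = 363230185375
B = (4pi*10^-7) * 6880000000000 / (4*pi * 363230185375) * 1e9
= 8645662.982679 / 4564485127744.63 * 1e9
= 1894.1157 nT

1894.1157


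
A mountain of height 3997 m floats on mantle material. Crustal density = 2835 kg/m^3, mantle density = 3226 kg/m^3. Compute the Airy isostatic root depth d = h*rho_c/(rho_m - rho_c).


rho_m - rho_c = 3226 - 2835 = 391
d = 3997 * 2835 / 391
= 11331495 / 391
= 28980.81 m

28980.81


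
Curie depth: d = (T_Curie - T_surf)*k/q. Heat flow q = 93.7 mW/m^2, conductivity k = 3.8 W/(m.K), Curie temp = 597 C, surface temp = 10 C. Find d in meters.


T_Curie - T_surf = 597 - 10 = 587 C
Convert q to W/m^2: 93.7 mW/m^2 = 0.0937 W/m^2
d = 587 * 3.8 / 0.0937 = 23805.76 m

23805.76


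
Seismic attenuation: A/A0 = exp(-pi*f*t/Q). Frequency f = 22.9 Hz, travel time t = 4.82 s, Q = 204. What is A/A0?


pi*f*t/Q = pi*22.9*4.82/204 = 1.699817
A/A0 = exp(-1.699817) = 0.182717

0.182717


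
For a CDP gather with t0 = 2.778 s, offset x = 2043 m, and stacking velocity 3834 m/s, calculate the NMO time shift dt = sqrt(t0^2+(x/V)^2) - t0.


x/Vnmo = 2043/3834 = 0.532864
(x/Vnmo)^2 = 0.283944
t0^2 = 7.717284
sqrt(7.717284 + 0.283944) = 2.828644
dt = 2.828644 - 2.778 = 0.050644

0.050644


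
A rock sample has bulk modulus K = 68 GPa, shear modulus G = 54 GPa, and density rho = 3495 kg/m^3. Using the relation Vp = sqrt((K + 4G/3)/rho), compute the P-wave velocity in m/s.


First compute the effective modulus:
K + 4G/3 = 68e9 + 4*54e9/3 = 140000000000.0 Pa
Then divide by density:
140000000000.0 / 3495 = 40057224.6066 Pa/(kg/m^3)
Take the square root:
Vp = sqrt(40057224.6066) = 6329.08 m/s

6329.08


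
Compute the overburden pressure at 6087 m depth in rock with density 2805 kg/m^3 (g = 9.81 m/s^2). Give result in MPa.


P = rho * g * z / 1e6
= 2805 * 9.81 * 6087 / 1e6
= 167496283.35 / 1e6
= 167.4963 MPa

167.4963


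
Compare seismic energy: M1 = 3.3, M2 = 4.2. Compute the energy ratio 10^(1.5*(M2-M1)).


M2 - M1 = 4.2 - 3.3 = 0.9
1.5 * 0.9 = 1.35
ratio = 10^1.35 = 22.39

22.39


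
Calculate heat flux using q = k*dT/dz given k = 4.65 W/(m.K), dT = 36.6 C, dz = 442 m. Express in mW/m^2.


q = k * dT / dz * 1000
= 4.65 * 36.6 / 442 * 1000
= 0.385045 * 1000
= 385.0452 mW/m^2

385.0452


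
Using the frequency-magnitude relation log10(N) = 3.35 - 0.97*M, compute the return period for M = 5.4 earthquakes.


log10(N) = 3.35 - 0.97*5.4 = -1.888
N = 10^-1.888 = 0.012942
T = 1/N = 1/0.012942 = 77.2681 years

77.2681


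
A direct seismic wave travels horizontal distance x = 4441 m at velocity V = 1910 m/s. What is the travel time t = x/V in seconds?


t = x / V
= 4441 / 1910
= 2.3251 s

2.3251


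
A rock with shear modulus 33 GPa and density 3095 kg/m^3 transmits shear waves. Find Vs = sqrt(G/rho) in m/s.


Convert G to Pa: G = 33e9 Pa
Compute G/rho = 33e9 / 3095 = 10662358.643
Vs = sqrt(10662358.643) = 3265.33 m/s

3265.33


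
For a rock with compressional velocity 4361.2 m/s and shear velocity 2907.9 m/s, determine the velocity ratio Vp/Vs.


Vp/Vs = 4361.2 / 2907.9
= 1.4998

1.4998


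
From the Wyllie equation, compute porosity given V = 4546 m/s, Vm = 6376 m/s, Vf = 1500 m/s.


1/V - 1/Vm = 1/4546 - 1/6376 = 6.314e-05
1/Vf - 1/Vm = 1/1500 - 1/6376 = 0.00050983
phi = 6.314e-05 / 0.00050983 = 0.1238

0.1238


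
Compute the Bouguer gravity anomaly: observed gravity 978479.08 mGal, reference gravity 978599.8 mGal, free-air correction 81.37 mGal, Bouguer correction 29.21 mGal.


BA = g_obs - g_ref + FAC - BC
= 978479.08 - 978599.8 + 81.37 - 29.21
= -68.56 mGal

-68.56


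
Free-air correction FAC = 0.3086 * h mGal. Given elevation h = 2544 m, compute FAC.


FAC = 0.3086 * h
= 0.3086 * 2544
= 785.0784 mGal

785.0784


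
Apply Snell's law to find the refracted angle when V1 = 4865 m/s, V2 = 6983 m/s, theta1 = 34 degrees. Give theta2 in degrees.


sin(theta1) = sin(34 deg) = 0.559193
sin(theta2) = V2/V1 * sin(theta1) = 6983/4865 * 0.559193 = 0.80264
theta2 = arcsin(0.80264) = 53.383 degrees

53.383


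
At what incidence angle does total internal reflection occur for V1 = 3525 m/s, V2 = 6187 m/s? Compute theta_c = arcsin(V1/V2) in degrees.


V1/V2 = 3525/6187 = 0.569743
theta_c = arcsin(0.569743) = 34.7323 degrees

34.7323


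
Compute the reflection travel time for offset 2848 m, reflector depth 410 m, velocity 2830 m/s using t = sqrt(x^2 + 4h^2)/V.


x^2 + 4h^2 = 2848^2 + 4*410^2 = 8111104 + 672400 = 8783504
sqrt(8783504) = 2963.6977
t = 2963.6977 / 2830 = 1.0472 s

1.0472


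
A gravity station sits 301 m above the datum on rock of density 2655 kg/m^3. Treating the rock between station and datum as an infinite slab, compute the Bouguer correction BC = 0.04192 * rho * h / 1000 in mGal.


BC = 0.04192 * rho * h / 1000
= 0.04192 * 2655 * 301 / 1000
= 33.5006 mGal

33.5006


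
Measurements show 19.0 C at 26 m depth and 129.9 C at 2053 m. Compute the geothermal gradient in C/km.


dT = 129.9 - 19.0 = 110.9 C
dz = 2053 - 26 = 2027 m
gradient = dT/dz * 1000 = 110.9/2027 * 1000 = 54.7114 C/km

54.7114


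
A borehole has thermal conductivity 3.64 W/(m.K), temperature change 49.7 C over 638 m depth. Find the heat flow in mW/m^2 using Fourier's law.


q = k * dT / dz * 1000
= 3.64 * 49.7 / 638 * 1000
= 0.283555 * 1000
= 283.5549 mW/m^2

283.5549


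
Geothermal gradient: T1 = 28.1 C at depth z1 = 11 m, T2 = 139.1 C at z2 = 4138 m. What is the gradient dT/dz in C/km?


dT = 139.1 - 28.1 = 111.0 C
dz = 4138 - 11 = 4127 m
gradient = dT/dz * 1000 = 111.0/4127 * 1000 = 26.8961 C/km

26.8961


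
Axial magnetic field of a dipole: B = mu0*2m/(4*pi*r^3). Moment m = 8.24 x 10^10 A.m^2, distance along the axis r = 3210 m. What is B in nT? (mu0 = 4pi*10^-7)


m = 8.24 x 10^10 = 82400000000 A.m^2
2m = 164800000000 A.m^2
r^3 = 3210^3 = 33076161000
B = (4pi*10^-7) * 164800000000 / (4*pi * 33076161000) * 1e9
= 207093.787725 / 415647297626.21 * 1e9
= 498.244 nT

498.244


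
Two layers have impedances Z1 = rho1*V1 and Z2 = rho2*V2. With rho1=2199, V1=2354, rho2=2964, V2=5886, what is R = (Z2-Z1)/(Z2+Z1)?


Z1 = 2199 * 2354 = 5176446
Z2 = 2964 * 5886 = 17446104
R = (17446104 - 5176446) / (17446104 + 5176446) = 12269658 / 22622550 = 0.5424

0.5424


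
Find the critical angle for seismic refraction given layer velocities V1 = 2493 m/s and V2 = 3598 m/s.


V1/V2 = 2493/3598 = 0.692885
theta_c = arcsin(0.692885) = 43.8589 degrees

43.8589


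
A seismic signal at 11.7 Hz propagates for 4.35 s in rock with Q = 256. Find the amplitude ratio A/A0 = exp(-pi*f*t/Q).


pi*f*t/Q = pi*11.7*4.35/256 = 0.624576
A/A0 = exp(-0.624576) = 0.535489

0.535489


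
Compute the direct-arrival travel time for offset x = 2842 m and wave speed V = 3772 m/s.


t = x / V
= 2842 / 3772
= 0.7534 s

0.7534


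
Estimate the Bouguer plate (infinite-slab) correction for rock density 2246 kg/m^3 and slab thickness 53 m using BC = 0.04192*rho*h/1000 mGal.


BC = 0.04192 * rho * h / 1000
= 0.04192 * 2246 * 53 / 1000
= 4.9901 mGal

4.9901


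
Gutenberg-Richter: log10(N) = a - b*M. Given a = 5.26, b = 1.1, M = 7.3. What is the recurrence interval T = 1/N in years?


log10(N) = 5.26 - 1.1*7.3 = -2.77
N = 10^-2.77 = 0.001698
T = 1/N = 1/0.001698 = 588.8437 years

588.8437


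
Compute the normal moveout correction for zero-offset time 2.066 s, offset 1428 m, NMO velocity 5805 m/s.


x/Vnmo = 1428/5805 = 0.245995
(x/Vnmo)^2 = 0.060513
t0^2 = 4.268356
sqrt(4.268356 + 0.060513) = 2.080594
dt = 2.080594 - 2.066 = 0.014594

0.014594


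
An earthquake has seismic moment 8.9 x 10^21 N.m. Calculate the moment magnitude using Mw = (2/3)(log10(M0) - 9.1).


log10(M0) = log10(8.9 x 10^21) = 21.9494
Mw = 2/3 * (21.9494 - 9.1)
= 2/3 * 12.8494
= 8.57

8.57


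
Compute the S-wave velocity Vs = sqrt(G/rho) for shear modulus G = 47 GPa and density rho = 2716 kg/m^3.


Convert G to Pa: G = 47e9 Pa
Compute G/rho = 47e9 / 2716 = 17304860.0884
Vs = sqrt(17304860.0884) = 4159.91 m/s

4159.91


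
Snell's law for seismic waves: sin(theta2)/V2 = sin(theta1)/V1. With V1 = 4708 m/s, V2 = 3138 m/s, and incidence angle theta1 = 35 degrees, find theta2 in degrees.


sin(theta1) = sin(35 deg) = 0.573576
sin(theta2) = V2/V1 * sin(theta1) = 3138/4708 * 0.573576 = 0.382303
theta2 = arcsin(0.382303) = 22.4764 degrees

22.4764


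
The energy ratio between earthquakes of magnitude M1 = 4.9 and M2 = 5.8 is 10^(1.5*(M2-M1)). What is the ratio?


M2 - M1 = 5.8 - 4.9 = 0.9
1.5 * 0.9 = 1.35
ratio = 10^1.35 = 22.39

22.39


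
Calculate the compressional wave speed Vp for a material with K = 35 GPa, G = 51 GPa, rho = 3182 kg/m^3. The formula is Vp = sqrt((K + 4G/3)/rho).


First compute the effective modulus:
K + 4G/3 = 35e9 + 4*51e9/3 = 103000000000.0 Pa
Then divide by density:
103000000000.0 / 3182 = 32369578.8812 Pa/(kg/m^3)
Take the square root:
Vp = sqrt(32369578.8812) = 5689.43 m/s

5689.43


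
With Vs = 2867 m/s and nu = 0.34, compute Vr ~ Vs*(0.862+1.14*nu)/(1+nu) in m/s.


Numerator factor = 0.862 + 1.14*0.34 = 1.2496
Denominator = 1 + 0.34 = 1.34
Vr = 2867 * 1.2496 / 1.34 = 2673.58 m/s

2673.58


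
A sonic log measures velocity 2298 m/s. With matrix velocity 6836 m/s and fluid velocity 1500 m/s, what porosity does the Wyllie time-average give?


1/V - 1/Vm = 1/2298 - 1/6836 = 0.00028888
1/Vf - 1/Vm = 1/1500 - 1/6836 = 0.00052038
phi = 0.00028888 / 0.00052038 = 0.5551

0.5551


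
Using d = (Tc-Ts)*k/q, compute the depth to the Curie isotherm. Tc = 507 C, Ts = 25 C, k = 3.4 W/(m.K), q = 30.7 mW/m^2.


T_Curie - T_surf = 507 - 25 = 482 C
Convert q to W/m^2: 30.7 mW/m^2 = 0.0307 W/m^2
d = 482 * 3.4 / 0.0307 = 53381.11 m

53381.11


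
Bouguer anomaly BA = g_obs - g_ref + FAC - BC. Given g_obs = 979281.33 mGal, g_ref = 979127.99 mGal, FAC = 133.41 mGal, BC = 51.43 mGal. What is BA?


BA = g_obs - g_ref + FAC - BC
= 979281.33 - 979127.99 + 133.41 - 51.43
= 235.32 mGal

235.32


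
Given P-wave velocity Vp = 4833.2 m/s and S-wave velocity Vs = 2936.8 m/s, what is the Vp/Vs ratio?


Vp/Vs = 4833.2 / 2936.8
= 1.6457

1.6457


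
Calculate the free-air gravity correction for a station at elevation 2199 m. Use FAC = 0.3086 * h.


FAC = 0.3086 * h
= 0.3086 * 2199
= 678.6114 mGal

678.6114


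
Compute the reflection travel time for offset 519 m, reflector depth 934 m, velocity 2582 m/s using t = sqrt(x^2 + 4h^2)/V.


x^2 + 4h^2 = 519^2 + 4*934^2 = 269361 + 3489424 = 3758785
sqrt(3758785) = 1938.7586
t = 1938.7586 / 2582 = 0.7509 s

0.7509


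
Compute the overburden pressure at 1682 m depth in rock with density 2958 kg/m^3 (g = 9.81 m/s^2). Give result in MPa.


P = rho * g * z / 1e6
= 2958 * 9.81 * 1682 / 1e6
= 48808242.36 / 1e6
= 48.8082 MPa

48.8082


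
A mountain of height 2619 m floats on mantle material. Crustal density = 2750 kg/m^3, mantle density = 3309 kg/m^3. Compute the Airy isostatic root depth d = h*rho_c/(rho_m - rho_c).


rho_m - rho_c = 3309 - 2750 = 559
d = 2619 * 2750 / 559
= 7202250 / 559
= 12884.17 m

12884.17


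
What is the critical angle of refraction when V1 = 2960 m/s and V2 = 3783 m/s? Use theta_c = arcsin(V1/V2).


V1/V2 = 2960/3783 = 0.782448
theta_c = arcsin(0.782448) = 51.4852 degrees

51.4852


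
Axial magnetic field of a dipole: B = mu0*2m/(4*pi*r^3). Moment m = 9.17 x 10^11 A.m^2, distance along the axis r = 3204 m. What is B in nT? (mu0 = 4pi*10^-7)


m = 9.17 x 10^11 = 917000000000 A.m^2
2m = 1834000000000 A.m^2
r^3 = 3204^3 = 32891033664
B = (4pi*10^-7) * 1834000000000 / (4*pi * 32891033664) * 1e9
= 2304672.370673 / 413320918911.19 * 1e9
= 5575.9877 nT

5575.9877


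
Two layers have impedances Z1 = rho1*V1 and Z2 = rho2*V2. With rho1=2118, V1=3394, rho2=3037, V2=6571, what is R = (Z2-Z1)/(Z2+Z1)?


Z1 = 2118 * 3394 = 7188492
Z2 = 3037 * 6571 = 19956127
R = (19956127 - 7188492) / (19956127 + 7188492) = 12767635 / 27144619 = 0.4704

0.4704


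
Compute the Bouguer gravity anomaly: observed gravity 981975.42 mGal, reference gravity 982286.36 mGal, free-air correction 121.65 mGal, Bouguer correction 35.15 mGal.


BA = g_obs - g_ref + FAC - BC
= 981975.42 - 982286.36 + 121.65 - 35.15
= -224.44 mGal

-224.44


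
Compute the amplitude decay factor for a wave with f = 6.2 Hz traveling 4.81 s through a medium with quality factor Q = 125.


pi*f*t/Q = pi*6.2*4.81/125 = 0.749509
A/A0 = exp(-0.749509) = 0.472599

0.472599


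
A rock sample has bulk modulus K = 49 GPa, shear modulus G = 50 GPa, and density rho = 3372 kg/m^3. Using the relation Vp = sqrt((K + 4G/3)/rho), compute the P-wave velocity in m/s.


First compute the effective modulus:
K + 4G/3 = 49e9 + 4*50e9/3 = 115666666666.67 Pa
Then divide by density:
115666666666.67 / 3372 = 34302095.69 Pa/(kg/m^3)
Take the square root:
Vp = sqrt(34302095.69) = 5856.8 m/s

5856.8


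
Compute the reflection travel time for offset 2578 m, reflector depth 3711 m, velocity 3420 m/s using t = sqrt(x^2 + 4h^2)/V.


x^2 + 4h^2 = 2578^2 + 4*3711^2 = 6646084 + 55086084 = 61732168
sqrt(61732168) = 7856.9821
t = 7856.9821 / 3420 = 2.2974 s

2.2974


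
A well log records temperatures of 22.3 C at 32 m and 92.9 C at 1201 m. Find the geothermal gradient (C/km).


dT = 92.9 - 22.3 = 70.6 C
dz = 1201 - 32 = 1169 m
gradient = dT/dz * 1000 = 70.6/1169 * 1000 = 60.3935 C/km

60.3935


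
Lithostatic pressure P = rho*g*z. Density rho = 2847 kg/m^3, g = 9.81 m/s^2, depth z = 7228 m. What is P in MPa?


P = rho * g * z / 1e6
= 2847 * 9.81 * 7228 / 1e6
= 201871317.96 / 1e6
= 201.8713 MPa

201.8713


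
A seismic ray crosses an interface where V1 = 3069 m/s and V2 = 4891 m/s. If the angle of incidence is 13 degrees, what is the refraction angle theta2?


sin(theta1) = sin(13 deg) = 0.224951
sin(theta2) = V2/V1 * sin(theta1) = 4891/3069 * 0.224951 = 0.3585
theta2 = arcsin(0.3585) = 21.0081 degrees

21.0081


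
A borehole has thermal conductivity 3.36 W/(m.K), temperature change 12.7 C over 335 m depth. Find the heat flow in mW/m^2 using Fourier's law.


q = k * dT / dz * 1000
= 3.36 * 12.7 / 335 * 1000
= 0.127379 * 1000
= 127.3791 mW/m^2

127.3791


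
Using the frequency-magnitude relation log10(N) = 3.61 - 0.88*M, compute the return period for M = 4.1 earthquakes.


log10(N) = 3.61 - 0.88*4.1 = 0.002
N = 10^0.002 = 1.004616
T = 1/N = 1/1.004616 = 0.9954 years

0.9954


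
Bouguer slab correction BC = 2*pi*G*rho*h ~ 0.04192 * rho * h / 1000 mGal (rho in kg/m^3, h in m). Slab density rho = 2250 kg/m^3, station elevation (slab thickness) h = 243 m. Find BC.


BC = 0.04192 * rho * h / 1000
= 0.04192 * 2250 * 243 / 1000
= 22.9198 mGal

22.9198


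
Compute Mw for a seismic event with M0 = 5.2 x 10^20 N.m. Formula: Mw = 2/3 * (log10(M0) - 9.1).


log10(M0) = log10(5.2 x 10^20) = 20.716
Mw = 2/3 * (20.716 - 9.1)
= 2/3 * 11.616
= 7.74

7.74


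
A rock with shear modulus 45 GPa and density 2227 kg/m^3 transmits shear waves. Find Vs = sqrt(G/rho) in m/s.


Convert G to Pa: G = 45e9 Pa
Compute G/rho = 45e9 / 2227 = 20206555.9048
Vs = sqrt(20206555.9048) = 4495.17 m/s

4495.17


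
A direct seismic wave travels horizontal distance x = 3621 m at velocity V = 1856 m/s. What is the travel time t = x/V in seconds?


t = x / V
= 3621 / 1856
= 1.951 s

1.951


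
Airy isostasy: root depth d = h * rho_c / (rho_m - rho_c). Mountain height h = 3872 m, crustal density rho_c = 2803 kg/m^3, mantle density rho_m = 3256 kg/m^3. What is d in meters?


rho_m - rho_c = 3256 - 2803 = 453
d = 3872 * 2803 / 453
= 10853216 / 453
= 23958.53 m

23958.53


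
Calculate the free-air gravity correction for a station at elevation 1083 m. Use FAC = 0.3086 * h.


FAC = 0.3086 * h
= 0.3086 * 1083
= 334.2138 mGal

334.2138


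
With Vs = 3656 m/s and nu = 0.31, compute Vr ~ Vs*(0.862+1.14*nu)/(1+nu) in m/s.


Numerator factor = 0.862 + 1.14*0.31 = 1.2154
Denominator = 1 + 0.31 = 1.31
Vr = 3656 * 1.2154 / 1.31 = 3391.99 m/s

3391.99


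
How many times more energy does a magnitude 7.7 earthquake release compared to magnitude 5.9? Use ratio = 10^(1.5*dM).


M2 - M1 = 7.7 - 5.9 = 1.8
1.5 * 1.8 = 2.7
ratio = 10^2.7 = 501.19

501.19


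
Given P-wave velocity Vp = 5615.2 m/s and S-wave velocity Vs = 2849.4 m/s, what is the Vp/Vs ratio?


Vp/Vs = 5615.2 / 2849.4
= 1.9707

1.9707


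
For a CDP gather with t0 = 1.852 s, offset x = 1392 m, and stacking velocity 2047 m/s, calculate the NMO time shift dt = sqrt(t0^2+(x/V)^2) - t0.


x/Vnmo = 1392/2047 = 0.68002
(x/Vnmo)^2 = 0.462427
t0^2 = 3.429904
sqrt(3.429904 + 0.462427) = 1.972899
dt = 1.972899 - 1.852 = 0.120899

0.120899


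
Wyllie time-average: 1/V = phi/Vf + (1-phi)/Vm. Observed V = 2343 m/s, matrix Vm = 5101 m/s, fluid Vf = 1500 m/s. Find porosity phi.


1/V - 1/Vm = 1/2343 - 1/5101 = 0.00023076
1/Vf - 1/Vm = 1/1500 - 1/5101 = 0.00047063
phi = 0.00023076 / 0.00047063 = 0.4903

0.4903


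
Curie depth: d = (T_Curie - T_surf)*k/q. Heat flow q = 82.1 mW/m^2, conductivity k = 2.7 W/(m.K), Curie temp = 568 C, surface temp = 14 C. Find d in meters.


T_Curie - T_surf = 568 - 14 = 554 C
Convert q to W/m^2: 82.1 mW/m^2 = 0.0821 W/m^2
d = 554 * 2.7 / 0.0821 = 18219.24 m

18219.24


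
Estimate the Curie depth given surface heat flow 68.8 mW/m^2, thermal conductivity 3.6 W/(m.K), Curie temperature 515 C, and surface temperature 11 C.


T_Curie - T_surf = 515 - 11 = 504 C
Convert q to W/m^2: 68.8 mW/m^2 = 0.0688 W/m^2
d = 504 * 3.6 / 0.0688 = 26372.09 m

26372.09


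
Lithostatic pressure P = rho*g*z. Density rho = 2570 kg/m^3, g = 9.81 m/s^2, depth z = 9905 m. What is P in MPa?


P = rho * g * z / 1e6
= 2570 * 9.81 * 9905 / 1e6
= 249721888.5 / 1e6
= 249.7219 MPa

249.7219


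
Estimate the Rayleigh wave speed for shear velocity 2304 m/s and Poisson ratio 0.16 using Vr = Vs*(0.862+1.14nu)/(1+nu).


Numerator factor = 0.862 + 1.14*0.16 = 1.0444
Denominator = 1 + 0.16 = 1.16
Vr = 2304 * 1.0444 / 1.16 = 2074.39 m/s

2074.39


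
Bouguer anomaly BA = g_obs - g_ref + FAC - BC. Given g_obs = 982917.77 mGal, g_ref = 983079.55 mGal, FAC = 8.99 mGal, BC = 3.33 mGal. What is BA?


BA = g_obs - g_ref + FAC - BC
= 982917.77 - 983079.55 + 8.99 - 3.33
= -156.12 mGal

-156.12


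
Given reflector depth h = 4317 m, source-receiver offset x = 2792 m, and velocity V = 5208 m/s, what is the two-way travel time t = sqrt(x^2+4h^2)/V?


x^2 + 4h^2 = 2792^2 + 4*4317^2 = 7795264 + 74545956 = 82341220
sqrt(82341220) = 9074.2063
t = 9074.2063 / 5208 = 1.7424 s

1.7424


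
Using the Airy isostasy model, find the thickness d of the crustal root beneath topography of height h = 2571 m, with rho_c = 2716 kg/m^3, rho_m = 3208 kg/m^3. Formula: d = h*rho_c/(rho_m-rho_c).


rho_m - rho_c = 3208 - 2716 = 492
d = 2571 * 2716 / 492
= 6982836 / 492
= 14192.76 m

14192.76


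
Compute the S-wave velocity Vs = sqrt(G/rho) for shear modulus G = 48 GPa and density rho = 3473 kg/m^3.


Convert G to Pa: G = 48e9 Pa
Compute G/rho = 48e9 / 3473 = 13820904.1175
Vs = sqrt(13820904.1175) = 3717.65 m/s

3717.65


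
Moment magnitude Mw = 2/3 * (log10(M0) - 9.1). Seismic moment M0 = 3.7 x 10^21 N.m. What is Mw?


log10(M0) = log10(3.7 x 10^21) = 21.5682
Mw = 2/3 * (21.5682 - 9.1)
= 2/3 * 12.4682
= 8.31

8.31


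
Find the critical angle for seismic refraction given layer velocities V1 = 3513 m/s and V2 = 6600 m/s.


V1/V2 = 3513/6600 = 0.532273
theta_c = arcsin(0.532273) = 32.1591 degrees

32.1591


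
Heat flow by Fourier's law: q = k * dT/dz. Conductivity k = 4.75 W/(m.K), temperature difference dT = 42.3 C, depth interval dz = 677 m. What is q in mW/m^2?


q = k * dT / dz * 1000
= 4.75 * 42.3 / 677 * 1000
= 0.296787 * 1000
= 296.7873 mW/m^2

296.7873


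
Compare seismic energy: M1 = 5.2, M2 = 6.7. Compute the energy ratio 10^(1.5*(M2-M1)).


M2 - M1 = 6.7 - 5.2 = 1.5
1.5 * 1.5 = 2.25
ratio = 10^2.25 = 177.83

177.83


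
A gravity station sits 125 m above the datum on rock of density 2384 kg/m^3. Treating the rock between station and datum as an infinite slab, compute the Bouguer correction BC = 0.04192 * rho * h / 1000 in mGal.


BC = 0.04192 * rho * h / 1000
= 0.04192 * 2384 * 125 / 1000
= 12.4922 mGal

12.4922


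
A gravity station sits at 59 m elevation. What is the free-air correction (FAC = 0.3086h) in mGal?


FAC = 0.3086 * h
= 0.3086 * 59
= 18.2074 mGal

18.2074


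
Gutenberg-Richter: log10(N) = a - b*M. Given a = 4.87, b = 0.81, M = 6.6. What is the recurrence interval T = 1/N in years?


log10(N) = 4.87 - 0.81*6.6 = -0.476
N = 10^-0.476 = 0.334195
T = 1/N = 1/0.334195 = 2.9923 years

2.9923


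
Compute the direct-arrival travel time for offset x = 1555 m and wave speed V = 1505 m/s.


t = x / V
= 1555 / 1505
= 1.0332 s

1.0332


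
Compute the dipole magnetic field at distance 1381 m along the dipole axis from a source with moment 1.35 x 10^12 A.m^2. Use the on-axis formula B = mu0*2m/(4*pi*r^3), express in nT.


m = 1.35 x 10^12 = 1350000000000 A.m^2
2m = 2700000000000 A.m^2
r^3 = 1381^3 = 2633789341
B = (4pi*10^-7) * 2700000000000 / (4*pi * 2633789341) * 1e9
= 3392920.065877 / 33097172979.15 * 1e9
= 102513.8935 nT

102513.8935


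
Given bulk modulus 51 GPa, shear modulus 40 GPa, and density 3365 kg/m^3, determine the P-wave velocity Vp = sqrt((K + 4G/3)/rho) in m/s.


First compute the effective modulus:
K + 4G/3 = 51e9 + 4*40e9/3 = 104333333333.33 Pa
Then divide by density:
104333333333.33 / 3365 = 31005448.2417 Pa/(kg/m^3)
Take the square root:
Vp = sqrt(31005448.2417) = 5568.25 m/s

5568.25


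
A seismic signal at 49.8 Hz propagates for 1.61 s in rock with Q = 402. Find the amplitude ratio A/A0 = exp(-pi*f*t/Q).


pi*f*t/Q = pi*49.8*1.61/402 = 0.626584
A/A0 = exp(-0.626584) = 0.534414

0.534414


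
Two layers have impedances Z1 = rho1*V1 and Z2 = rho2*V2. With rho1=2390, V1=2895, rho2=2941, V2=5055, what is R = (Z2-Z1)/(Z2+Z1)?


Z1 = 2390 * 2895 = 6919050
Z2 = 2941 * 5055 = 14866755
R = (14866755 - 6919050) / (14866755 + 6919050) = 7947705 / 21785805 = 0.3648

0.3648


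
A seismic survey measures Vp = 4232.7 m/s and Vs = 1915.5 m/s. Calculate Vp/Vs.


Vp/Vs = 4232.7 / 1915.5
= 2.2097

2.2097


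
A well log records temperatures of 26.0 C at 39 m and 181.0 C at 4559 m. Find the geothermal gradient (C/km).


dT = 181.0 - 26.0 = 155.0 C
dz = 4559 - 39 = 4520 m
gradient = dT/dz * 1000 = 155.0/4520 * 1000 = 34.292 C/km

34.292


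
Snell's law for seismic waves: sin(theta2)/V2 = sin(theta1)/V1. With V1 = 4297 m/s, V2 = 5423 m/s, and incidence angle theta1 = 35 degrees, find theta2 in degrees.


sin(theta1) = sin(35 deg) = 0.573576
sin(theta2) = V2/V1 * sin(theta1) = 5423/4297 * 0.573576 = 0.723878
theta2 = arcsin(0.723878) = 46.3756 degrees

46.3756


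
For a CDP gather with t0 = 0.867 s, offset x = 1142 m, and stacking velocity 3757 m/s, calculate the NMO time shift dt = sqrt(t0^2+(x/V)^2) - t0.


x/Vnmo = 1142/3757 = 0.303966
(x/Vnmo)^2 = 0.092395
t0^2 = 0.751689
sqrt(0.751689 + 0.092395) = 0.918741
dt = 0.918741 - 0.867 = 0.051741

0.051741


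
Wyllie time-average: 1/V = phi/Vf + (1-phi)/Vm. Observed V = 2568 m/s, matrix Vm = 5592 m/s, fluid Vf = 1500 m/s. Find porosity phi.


1/V - 1/Vm = 1/2568 - 1/5592 = 0.00021058
1/Vf - 1/Vm = 1/1500 - 1/5592 = 0.00048784
phi = 0.00021058 / 0.00048784 = 0.4317

0.4317


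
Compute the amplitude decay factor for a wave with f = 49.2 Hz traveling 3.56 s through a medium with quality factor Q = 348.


pi*f*t/Q = pi*49.2*3.56/348 = 1.581196
A/A0 = exp(-1.581196) = 0.205729

0.205729


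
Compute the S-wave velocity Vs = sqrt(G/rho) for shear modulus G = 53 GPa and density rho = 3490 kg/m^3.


Convert G to Pa: G = 53e9 Pa
Compute G/rho = 53e9 / 3490 = 15186246.4183
Vs = sqrt(15186246.4183) = 3896.95 m/s

3896.95
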